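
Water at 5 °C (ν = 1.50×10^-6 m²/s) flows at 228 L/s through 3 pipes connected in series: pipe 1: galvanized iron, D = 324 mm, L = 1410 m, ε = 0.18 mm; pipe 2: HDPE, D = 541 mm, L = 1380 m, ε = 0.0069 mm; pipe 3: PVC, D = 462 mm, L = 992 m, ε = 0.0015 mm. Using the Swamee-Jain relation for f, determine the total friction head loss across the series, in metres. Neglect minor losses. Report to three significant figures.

Pipe 1: V = 2.765 m/s, Re = 5.97×10^5, ε/D = 5.56×10^-4, f = 0.01798, h_1 = f(L/D)V²/2g = 30.49 m
Pipe 2: V = 0.9919 m/s, Re = 3.58×10^5, ε/D = 1.28×10^-5, f = 0.01408, h_2 = f(L/D)V²/2g = 1.801 m
Pipe 3: V = 1.360 m/s, Re = 4.19×10^5, ε/D = 3.25×10^-6, f = 0.01356, h_3 = f(L/D)V²/2g = 2.746 m
Series → Q common, losses add: H = Σh = 35.04 m

H ≈ 35.0 m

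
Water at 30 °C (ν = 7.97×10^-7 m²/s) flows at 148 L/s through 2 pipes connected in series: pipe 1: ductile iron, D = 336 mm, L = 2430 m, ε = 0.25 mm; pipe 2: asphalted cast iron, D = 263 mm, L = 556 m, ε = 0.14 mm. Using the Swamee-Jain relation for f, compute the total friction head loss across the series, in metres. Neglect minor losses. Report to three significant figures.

Pipe 1: V = 1.669 m/s, Re = 7.04×10^5, ε/D = 7.44×10^-4, f = 0.01893, h_1 = f(L/D)V²/2g = 19.44 m
Pipe 2: V = 2.724 m/s, Re = 8.99×10^5, ε/D = 5.32×10^-4, f = 0.01757, h_2 = f(L/D)V²/2g = 14.05 m
Series → Q common, losses add: H = Σh = 33.50 m

H ≈ 33.5 m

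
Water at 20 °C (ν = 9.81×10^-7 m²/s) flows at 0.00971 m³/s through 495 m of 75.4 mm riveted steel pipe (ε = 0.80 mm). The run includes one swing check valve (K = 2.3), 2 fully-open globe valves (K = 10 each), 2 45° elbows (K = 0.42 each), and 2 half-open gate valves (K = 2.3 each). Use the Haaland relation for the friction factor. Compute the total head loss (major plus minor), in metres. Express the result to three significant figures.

H_L ≈ 68.5 m

V = 4Q/(πD²) = 2.175 m/s; V²/2g = 0.2410 m
Re = 1.67×10^5, ε/D = 0.0106 → f = 0.03908 (Haaland)
Major: h_f = f(L/D)·V²/2g = 0.03908·6565·0.2410 = 61.83 m
Minor: ΣK = 27.7; h_m = ΣK·V²/2g = 6.686 m
Total H_L = 61.83 + 6.686 = 68.52 m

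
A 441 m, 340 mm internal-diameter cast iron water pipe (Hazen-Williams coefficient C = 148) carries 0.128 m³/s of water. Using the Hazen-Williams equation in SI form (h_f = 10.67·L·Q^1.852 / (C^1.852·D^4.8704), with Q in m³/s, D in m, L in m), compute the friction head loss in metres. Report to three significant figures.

h_f ≈ 1.91 m

h_f = 10.67·441·0.128^1.852 / (148^1.852·0.340^4.8704) = 1.913 m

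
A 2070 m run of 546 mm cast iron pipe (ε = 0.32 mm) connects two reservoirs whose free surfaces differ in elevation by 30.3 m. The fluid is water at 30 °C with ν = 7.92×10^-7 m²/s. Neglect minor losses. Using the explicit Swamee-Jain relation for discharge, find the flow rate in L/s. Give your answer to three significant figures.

Q ≈ 700 L/s

Swamee-Jain (Type II): Q = -0.965·√(gD⁵h_f/L)·ln[ε/(3.7D) + √(3.17ν²L/(gD³h_f))]
√(gD⁵h_f/L) = √(9.81·0.546⁵·30.3/2070) = 0.08347
ε/(3.7D) = 1.58×10^-4; √(3.17ν²L/(gD³h_f)) = 9.22×10^-6
Q = -0.965·0.08347·ln(1.676×10^-4) = 0.7003 m³/s
Check: V = 2.99 m/s, Re = 2.06×10^6, f = 0.01760, h_f = 30.4 m ≈ 30.3 m ✓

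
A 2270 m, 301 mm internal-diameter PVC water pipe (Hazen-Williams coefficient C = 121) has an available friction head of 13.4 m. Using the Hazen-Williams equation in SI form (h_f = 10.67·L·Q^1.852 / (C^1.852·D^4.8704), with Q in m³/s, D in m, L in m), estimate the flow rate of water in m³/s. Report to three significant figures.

Rearranging: Q = [h_f·C^1.852·D^4.8704 / (10.67·L)]^(1/1.852)
Q = [13.4·121^1.852·0.301^4.8704 / (10.67·2270)]^0.540 = 0.08971 m³/s

Q ≈ 0.0897 m³/s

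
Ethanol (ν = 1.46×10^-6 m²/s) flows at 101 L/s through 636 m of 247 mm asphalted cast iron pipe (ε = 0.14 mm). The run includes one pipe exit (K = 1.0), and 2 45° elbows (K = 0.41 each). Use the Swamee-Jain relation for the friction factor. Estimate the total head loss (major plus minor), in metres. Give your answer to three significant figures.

H_L ≈ 11.2 m

V = 4Q/(πD²) = 2.108 m/s; V²/2g = 0.2265 m
Re = 3.57×10^5, ε/D = 5.67×10^-4 → f = 0.01850 (Swamee-Jain)
Major: h_f = f(L/D)·V²/2g = 0.01850·2575·0.2265 = 10.79 m
Minor: ΣK = 1.82; h_m = ΣK·V²/2g = 0.4121 m
Total H_L = 10.79 + 0.4121 = 11.20 m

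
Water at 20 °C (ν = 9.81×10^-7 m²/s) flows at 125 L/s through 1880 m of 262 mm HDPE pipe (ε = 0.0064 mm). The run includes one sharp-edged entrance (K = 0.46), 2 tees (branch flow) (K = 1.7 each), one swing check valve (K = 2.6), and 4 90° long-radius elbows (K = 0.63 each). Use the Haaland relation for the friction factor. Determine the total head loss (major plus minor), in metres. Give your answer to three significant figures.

H_L ≈ 27.9 m

V = 4Q/(πD²) = 2.319 m/s; V²/2g = 0.2740 m
Re = 6.19×10^5, ε/D = 2.44×10^-5 → f = 0.01291 (Haaland)
Major: h_f = f(L/D)·V²/2g = 0.01291·7176·0.2740 = 25.39 m
Minor: ΣK = 8.98; h_m = ΣK·V²/2g = 2.460 m
Total H_L = 25.39 + 2.460 = 27.85 m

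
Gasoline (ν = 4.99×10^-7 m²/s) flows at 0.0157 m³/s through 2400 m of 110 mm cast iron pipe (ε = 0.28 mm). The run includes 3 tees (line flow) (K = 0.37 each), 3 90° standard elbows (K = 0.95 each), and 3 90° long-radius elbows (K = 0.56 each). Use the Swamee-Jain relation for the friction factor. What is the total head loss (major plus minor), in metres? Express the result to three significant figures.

H_L ≈ 78.3 m

V = 4Q/(πD²) = 1.652 m/s; V²/2g = 0.1391 m
Re = 3.64×10^5, ε/D = 0.00255 → f = 0.02555 (Swamee-Jain)
Major: h_f = f(L/D)·V²/2g = 0.02555·21818·0.1391 = 77.55 m
Minor: ΣK = 5.64; h_m = ΣK·V²/2g = 0.7846 m
Total H_L = 77.55 + 0.7846 = 78.33 m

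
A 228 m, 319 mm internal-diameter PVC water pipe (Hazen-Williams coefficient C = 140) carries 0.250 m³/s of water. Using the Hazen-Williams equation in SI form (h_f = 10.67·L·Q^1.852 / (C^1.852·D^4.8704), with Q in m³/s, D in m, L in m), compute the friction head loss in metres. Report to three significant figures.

h_f = 10.67·228·0.250^1.852 / (140^1.852·0.319^4.8704) = 5.166 m

h_f ≈ 5.17 m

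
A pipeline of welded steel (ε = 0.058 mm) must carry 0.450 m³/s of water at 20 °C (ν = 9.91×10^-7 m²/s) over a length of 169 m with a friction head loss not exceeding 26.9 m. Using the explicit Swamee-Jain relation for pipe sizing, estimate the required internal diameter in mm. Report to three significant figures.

D ≈ 277 mm

Swamee-Jain (Type III): D = 0.66·[ε^1.25·(LQ²/(gh_f))^4.75 + ν·Q^9.4·(L/(gh_f))^5.2]^0.04
LQ²/(gh_f) = 0.1297; L/(gh_f) = 0.6404
Term 1 = ε^1.25·(…)^4.75 = 3.09×10^-10; Term 2 = ν·Q^9.4·(…)^5.2 = 5.37×10^-11
D = 0.66·(3.09×10^-10 + 5.37×10^-11)^0.04 = 0.2767 m = 277 mm
Check: V = 7.49 m/s, Re = 2.09×10^6, f = 0.01441, h_f = 25.1 m ≈ 26.9 m ✓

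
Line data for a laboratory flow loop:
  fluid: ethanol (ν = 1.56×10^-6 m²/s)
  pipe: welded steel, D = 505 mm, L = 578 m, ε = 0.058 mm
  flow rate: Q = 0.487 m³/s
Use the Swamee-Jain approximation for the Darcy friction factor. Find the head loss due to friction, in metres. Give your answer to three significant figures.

V = 4Q/(πD²) = 4·0.487/(π·0.505²) = 2.431 m/s
Re = VD/ν = 2.431·0.505/1.56×10^-6 = 7.87×10^5 → turbulent
ε/D = 0.058/505 = 1.15×10^-4
Swamee-Jain: f = 0.01400
h_f = f(L/D)V²/(2g) = 0.01400·(578/0.505)·2.431²/(2·9.81) = 4.827 m

h_f ≈ 4.83 m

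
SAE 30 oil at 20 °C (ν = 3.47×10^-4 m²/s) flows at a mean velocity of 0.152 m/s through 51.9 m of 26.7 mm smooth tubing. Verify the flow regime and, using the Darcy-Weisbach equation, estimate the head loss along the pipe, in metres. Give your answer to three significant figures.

Re = VD/ν = 0.152·0.02670/3.47×10^-4 = 11.7 → laminar (Re < 2300)
f = 64/Re = 5.472
h_f = f(L/D)V²/(2g) = 5.472·(51.9/0.02670)·0.152²/(2·9.81) = 12.53 m

h_f ≈ 12.5 m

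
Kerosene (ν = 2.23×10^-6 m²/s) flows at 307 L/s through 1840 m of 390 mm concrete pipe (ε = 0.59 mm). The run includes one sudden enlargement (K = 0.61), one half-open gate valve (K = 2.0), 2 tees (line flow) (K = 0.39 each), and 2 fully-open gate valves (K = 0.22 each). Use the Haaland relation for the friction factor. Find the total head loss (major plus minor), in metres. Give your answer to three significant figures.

H_L ≈ 36.6 m

V = 4Q/(πD²) = 2.570 m/s; V²/2g = 0.3366 m
Re = 4.49×10^5, ε/D = 0.00151 → f = 0.02225 (Haaland)
Major: h_f = f(L/D)·V²/2g = 0.02225·4718·0.3366 = 35.34 m
Minor: ΣK = 3.83; h_m = ΣK·V²/2g = 1.289 m
Total H_L = 35.34 + 1.289 = 36.63 m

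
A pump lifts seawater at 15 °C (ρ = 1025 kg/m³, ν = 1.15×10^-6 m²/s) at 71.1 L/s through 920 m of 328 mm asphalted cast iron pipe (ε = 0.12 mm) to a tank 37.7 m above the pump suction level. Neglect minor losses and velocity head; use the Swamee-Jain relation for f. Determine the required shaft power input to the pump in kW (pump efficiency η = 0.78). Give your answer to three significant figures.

P_shaft ≈ 36.2 kW

V = 4Q/(πD²) = 0.8415 m/s; Re = 2.40×10^5; ε/D = 3.66×10^-4; f = 0.01786
h_f = f(L/D)V²/2g = 1.808 m
Total head H = z + h_f = 37.7 + 1.808 = 39.51 m
P_hyd = ρgQH = 1025·9.81·0.0711·39.51 = 28.25 kW
P_shaft = P_hyd/η = 28.25/0.78 = 36.21 kW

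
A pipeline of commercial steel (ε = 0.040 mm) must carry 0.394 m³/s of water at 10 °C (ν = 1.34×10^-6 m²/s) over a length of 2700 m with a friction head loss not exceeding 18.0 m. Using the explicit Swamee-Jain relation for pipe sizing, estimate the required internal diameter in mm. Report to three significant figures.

D ≈ 487 mm

Swamee-Jain (Type III): D = 0.66·[ε^1.25·(LQ²/(gh_f))^4.75 + ν·Q^9.4·(L/(gh_f))^5.2]^0.04
LQ²/(gh_f) = 2.374; L/(gh_f) = 15.29
Term 1 = ε^1.25·(…)^4.75 = 1.93×10^-4; Term 2 = ν·Q^9.4·(…)^5.2 = 3.05×10^-4
D = 0.66·(1.93×10^-4 + 3.05×10^-4)^0.04 = 0.4869 m = 487 mm
Check: V = 2.12 m/s, Re = 7.69×10^5, f = 0.01358, h_f = 17.2 m ≈ 18.0 m ✓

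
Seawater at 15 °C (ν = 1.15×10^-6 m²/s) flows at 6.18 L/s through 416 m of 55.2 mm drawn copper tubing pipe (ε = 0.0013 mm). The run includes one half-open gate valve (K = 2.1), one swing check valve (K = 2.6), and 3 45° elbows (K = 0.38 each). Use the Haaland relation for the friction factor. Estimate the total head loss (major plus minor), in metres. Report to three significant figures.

V = 4Q/(πD²) = 2.582 m/s; V²/2g = 0.3399 m
Re = 1.24×10^5, ε/D = 2.36×10^-5 → f = 0.01716 (Haaland)
Major: h_f = f(L/D)·V²/2g = 0.01716·7536·0.3399 = 43.95 m
Minor: ΣK = 5.84; h_m = ΣK·V²/2g = 1.985 m
Total H_L = 43.95 + 1.985 = 45.93 m

H_L ≈ 45.9 m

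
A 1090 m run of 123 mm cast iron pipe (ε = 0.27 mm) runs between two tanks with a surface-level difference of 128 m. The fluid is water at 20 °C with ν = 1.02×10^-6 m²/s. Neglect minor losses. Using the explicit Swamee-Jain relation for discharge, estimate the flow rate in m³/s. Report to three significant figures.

Swamee-Jain (Type II): Q = -0.965·√(gD⁵h_f/L)·ln[ε/(3.7D) + √(3.17ν²L/(gD³h_f))]
√(gD⁵h_f/L) = √(9.81·0.123⁵·128/1090) = 0.005695
ε/(3.7D) = 5.93×10^-4; √(3.17ν²L/(gD³h_f)) = 3.92×10^-5
Q = -0.965·0.005695·ln(6.325×10^-4) = 0.04048 m³/s
Check: V = 3.41 m/s, Re = 4.11×10^5, f = 0.02455, h_f = 129 m ≈ 128 m ✓

Q ≈ 0.0405 m³/s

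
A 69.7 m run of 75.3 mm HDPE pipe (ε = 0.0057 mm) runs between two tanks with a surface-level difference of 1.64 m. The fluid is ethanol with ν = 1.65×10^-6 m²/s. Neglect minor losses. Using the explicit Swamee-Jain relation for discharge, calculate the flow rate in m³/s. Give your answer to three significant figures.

Q ≈ 0.00581 m³/s

Swamee-Jain (Type II): Q = -0.965·√(gD⁵h_f/L)·ln[ε/(3.7D) + √(3.17ν²L/(gD³h_f))]
√(gD⁵h_f/L) = √(9.81·0.0753⁵·1.64/69.7) = 7.475×10^-4
ε/(3.7D) = 2.05×10^-5; √(3.17ν²L/(gD³h_f)) = 2.96×10^-4
Q = -0.965·7.475×10^-4·ln(3.164×10^-4) = 0.005813 m³/s
Check: V = 1.31 m/s, Re = 5.96×10^4, f = 0.02030, h_f = 1.63 m ≈ 1.64 m ✓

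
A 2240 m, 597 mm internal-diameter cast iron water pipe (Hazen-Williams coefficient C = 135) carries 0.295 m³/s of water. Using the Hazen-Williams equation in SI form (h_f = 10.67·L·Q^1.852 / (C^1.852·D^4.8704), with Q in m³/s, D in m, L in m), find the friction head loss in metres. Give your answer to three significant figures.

h_f = 10.67·2240·0.295^1.852 / (135^1.852·0.597^4.8704) = 3.485 m

h_f ≈ 3.49 m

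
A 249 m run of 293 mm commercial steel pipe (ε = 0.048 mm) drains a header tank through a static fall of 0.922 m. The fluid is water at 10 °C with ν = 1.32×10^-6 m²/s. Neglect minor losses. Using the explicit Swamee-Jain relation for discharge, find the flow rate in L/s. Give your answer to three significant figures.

Q ≈ 77.0 L/s

Swamee-Jain (Type II): Q = -0.965·√(gD⁵h_f/L)·ln[ε/(3.7D) + √(3.17ν²L/(gD³h_f))]
√(gD⁵h_f/L) = √(9.81·0.293⁵·0.922/249) = 0.008857
ε/(3.7D) = 4.43×10^-5; √(3.17ν²L/(gD³h_f)) = 7.78×10^-5
Q = -0.965·0.008857·ln(1.220×10^-4) = 0.07702 m³/s
Check: V = 1.14 m/s, Re = 2.54×10^5, f = 0.01635, h_f = 0.924 m ≈ 0.922 m ✓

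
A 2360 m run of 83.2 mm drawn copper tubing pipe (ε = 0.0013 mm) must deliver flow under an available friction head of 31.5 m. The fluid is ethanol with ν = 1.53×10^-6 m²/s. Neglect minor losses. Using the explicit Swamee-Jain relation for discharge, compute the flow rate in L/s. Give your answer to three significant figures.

Q ≈ 5.62 L/s

Swamee-Jain (Type II): Q = -0.965·√(gD⁵h_f/L)·ln[ε/(3.7D) + √(3.17ν²L/(gD³h_f))]
√(gD⁵h_f/L) = √(9.81·0.0832⁵·31.5/2360) = 7.225×10^-4
ε/(3.7D) = 4.22×10^-6; √(3.17ν²L/(gD³h_f)) = 3.14×10^-4
Q = -0.965·7.225×10^-4·ln(3.179×10^-4) = 0.005615 m³/s
Check: V = 1.03 m/s, Re = 5.62×10^4, f = 0.02030, h_f = 31.3 m ≈ 31.5 m ✓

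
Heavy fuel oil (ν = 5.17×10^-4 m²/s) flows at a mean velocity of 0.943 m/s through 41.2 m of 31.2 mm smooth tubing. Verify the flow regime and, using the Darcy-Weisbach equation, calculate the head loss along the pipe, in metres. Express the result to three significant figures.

h_f ≈ 67.3 m

Re = VD/ν = 0.943·0.03120/5.17×10^-4 = 56.9 → laminar (Re < 2300)
f = 64/Re = 1.125
h_f = f(L/D)V²/(2g) = 1.125·(41.2/0.03120)·0.943²/(2·9.81) = 67.31 m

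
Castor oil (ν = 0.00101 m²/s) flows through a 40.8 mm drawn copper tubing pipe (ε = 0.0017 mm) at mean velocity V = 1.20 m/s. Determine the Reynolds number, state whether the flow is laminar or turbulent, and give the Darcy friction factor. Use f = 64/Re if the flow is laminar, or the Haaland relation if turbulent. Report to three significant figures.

Re ≈ 48.5; laminar; f = 64/Re ≈ 1.32

Re = VD/ν = 1.200·0.0408/0.00101 = 48.5
Re < 2300 → laminar → f = 64/Re = 1.320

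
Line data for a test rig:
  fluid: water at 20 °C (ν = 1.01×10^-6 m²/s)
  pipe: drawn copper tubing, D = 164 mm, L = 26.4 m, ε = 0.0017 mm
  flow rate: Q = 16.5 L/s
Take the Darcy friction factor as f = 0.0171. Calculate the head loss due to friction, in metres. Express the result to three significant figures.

V = 4Q/(πD²) = 4·0.0165/(π·0.164²) = 0.7811 m/s
h_f = f(L/D)V²/(2g) = 0.01710·(26.4/0.164)·0.7811²/(2·9.81) = 0.08560 m

h_f ≈ 0.0856 m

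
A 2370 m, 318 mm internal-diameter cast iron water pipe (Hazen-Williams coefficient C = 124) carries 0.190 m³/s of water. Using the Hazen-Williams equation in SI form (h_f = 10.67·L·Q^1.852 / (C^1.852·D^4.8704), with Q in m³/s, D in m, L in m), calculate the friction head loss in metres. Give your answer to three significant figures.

h_f = 10.67·2370·0.190^1.852 / (124^1.852·0.318^4.8704) = 41.07 m

h_f ≈ 41.1 m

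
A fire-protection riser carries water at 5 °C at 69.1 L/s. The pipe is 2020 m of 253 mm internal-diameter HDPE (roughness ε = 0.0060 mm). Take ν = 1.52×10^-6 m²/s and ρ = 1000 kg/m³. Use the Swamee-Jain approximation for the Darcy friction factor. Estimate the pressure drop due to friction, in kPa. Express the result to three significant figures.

V = 4Q/(πD²) = 4·0.0691/(π·0.253²) = 1.375 m/s
Re = VD/ν = 1.375·0.253/1.52×10^-6 = 2.29×10^5 → turbulent
ε/D = 0.0060/253 = 2.37×10^-5
Swamee-Jain: f = 0.01537
h_f = f(L/D)V²/(2g) = 0.01537·(2020/0.253)·1.375²/(2·9.81) = 11.81 m
Δp = ρg·h_f = 1000·9.81·11.81 = 115.9 kPa

Δp ≈ 116 kPa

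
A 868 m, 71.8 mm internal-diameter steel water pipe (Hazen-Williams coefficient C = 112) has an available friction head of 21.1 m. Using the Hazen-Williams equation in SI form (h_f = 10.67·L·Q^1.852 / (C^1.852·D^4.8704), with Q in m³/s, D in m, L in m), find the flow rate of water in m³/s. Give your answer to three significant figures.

Rearranging: Q = [h_f·C^1.852·D^4.8704 / (10.67·L)]^(1/1.852)
Q = [21.1·112^1.852·0.0718^4.8704 / (10.67·868)]^0.540 = 0.004114 m³/s

Q ≈ 0.00411 m³/s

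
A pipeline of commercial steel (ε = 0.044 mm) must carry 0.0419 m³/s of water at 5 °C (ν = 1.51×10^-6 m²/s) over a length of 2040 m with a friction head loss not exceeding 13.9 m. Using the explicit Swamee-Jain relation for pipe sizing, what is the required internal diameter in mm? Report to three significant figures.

D ≈ 209 mm

Swamee-Jain (Type III): D = 0.66·[ε^1.25·(LQ²/(gh_f))^4.75 + ν·Q^9.4·(L/(gh_f))^5.2]^0.04
LQ²/(gh_f) = 0.02626; L/(gh_f) = 14.96
Term 1 = ε^1.25·(…)^4.75 = 1.11×10^-13; Term 2 = ν·Q^9.4·(…)^5.2 = 2.18×10^-13
D = 0.66·(1.11×10^-13 + 2.18×10^-13)^0.04 = 0.2090 m = 209 mm
Check: V = 1.22 m/s, Re = 1.69×10^5, f = 0.01760, h_f = 13.0 m ≈ 13.9 m ✓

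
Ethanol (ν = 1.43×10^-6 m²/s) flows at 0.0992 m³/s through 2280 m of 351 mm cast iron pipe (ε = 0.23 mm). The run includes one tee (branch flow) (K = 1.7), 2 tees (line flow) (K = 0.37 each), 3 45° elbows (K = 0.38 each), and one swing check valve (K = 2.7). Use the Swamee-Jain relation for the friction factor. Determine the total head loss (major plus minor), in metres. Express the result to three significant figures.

H_L ≈ 7.08 m

V = 4Q/(πD²) = 1.025 m/s; V²/2g = 0.05357 m
Re = 2.52×10^5, ε/D = 6.55×10^-4 → f = 0.01938 (Swamee-Jain)
Major: h_f = f(L/D)·V²/2g = 0.01938·6496·0.05357 = 6.745 m
Minor: ΣK = 6.28; h_m = ΣK·V²/2g = 0.3364 m
Total H_L = 6.745 + 0.3364 = 7.081 m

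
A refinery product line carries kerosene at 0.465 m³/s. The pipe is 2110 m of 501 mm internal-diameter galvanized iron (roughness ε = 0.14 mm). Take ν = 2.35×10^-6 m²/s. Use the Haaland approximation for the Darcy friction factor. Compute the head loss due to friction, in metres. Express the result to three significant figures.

V = 4Q/(πD²) = 4·0.465/(π·0.501²) = 2.359 m/s
Re = VD/ν = 2.359·0.501/2.35×10^-6 = 5.03×10^5 → turbulent
ε/D = 0.14/501 = 2.79×10^-4
Haaland: f = 0.01598
h_f = f(L/D)V²/(2g) = 0.01598·(2110/0.501)·2.359²/(2·9.81) = 19.09 m

h_f ≈ 19.1 m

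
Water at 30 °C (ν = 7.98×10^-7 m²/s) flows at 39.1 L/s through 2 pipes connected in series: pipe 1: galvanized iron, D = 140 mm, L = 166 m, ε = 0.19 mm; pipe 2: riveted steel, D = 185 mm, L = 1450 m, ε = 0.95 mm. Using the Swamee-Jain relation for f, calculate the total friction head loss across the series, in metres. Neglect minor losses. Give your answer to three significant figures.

H ≈ 34.7 m

Pipe 1: V = 2.540 m/s, Re = 4.46×10^5, ε/D = 0.00136, f = 0.02185, h_1 = f(L/D)V²/2g = 8.517 m
Pipe 2: V = 1.455 m/s, Re = 3.37×10^5, ε/D = 0.00514, f = 0.03102, h_2 = f(L/D)V²/2g = 26.22 m
Series → Q common, losses add: H = Σh = 34.73 m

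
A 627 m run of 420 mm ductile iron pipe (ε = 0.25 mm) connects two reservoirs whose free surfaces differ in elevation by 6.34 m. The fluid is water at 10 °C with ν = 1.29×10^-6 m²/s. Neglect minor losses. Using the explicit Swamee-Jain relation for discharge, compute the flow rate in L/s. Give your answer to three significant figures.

Q ≈ 298 L/s

Swamee-Jain (Type II): Q = -0.965·√(gD⁵h_f/L)·ln[ε/(3.7D) + √(3.17ν²L/(gD³h_f))]
√(gD⁵h_f/L) = √(9.81·0.420⁵·6.34/627) = 0.03601
ε/(3.7D) = 1.61×10^-4; √(3.17ν²L/(gD³h_f)) = 2.68×10^-5
Q = -0.965·0.03601·ln(1.877×10^-4) = 0.2981 m³/s
Check: V = 2.15 m/s, Re = 7.01×10^5, f = 0.01811, h_f = 6.38 m ≈ 6.34 m ✓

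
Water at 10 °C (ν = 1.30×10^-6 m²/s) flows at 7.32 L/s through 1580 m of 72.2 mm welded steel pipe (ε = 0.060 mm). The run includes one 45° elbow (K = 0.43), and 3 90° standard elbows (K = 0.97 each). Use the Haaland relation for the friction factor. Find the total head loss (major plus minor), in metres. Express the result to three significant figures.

V = 4Q/(πD²) = 1.788 m/s; V²/2g = 0.1629 m
Re = 9.93×10^4, ε/D = 8.31×10^-4 → f = 0.02138 (Haaland)
Major: h_f = f(L/D)·V²/2g = 0.02138·21884·0.1629 = 76.22 m
Minor: ΣK = 3.34; h_m = ΣK·V²/2g = 0.5442 m
Total H_L = 76.22 + 0.5442 = 76.77 m

H_L ≈ 76.8 m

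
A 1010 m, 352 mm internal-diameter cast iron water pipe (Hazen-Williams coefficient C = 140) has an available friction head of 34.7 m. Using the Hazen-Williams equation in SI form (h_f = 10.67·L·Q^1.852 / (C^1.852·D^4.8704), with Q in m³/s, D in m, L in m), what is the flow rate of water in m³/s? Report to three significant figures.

Q ≈ 0.405 m³/s

Rearranging: Q = [h_f·C^1.852·D^4.8704 / (10.67·L)]^(1/1.852)
Q = [34.7·140^1.852·0.352^4.8704 / (10.67·1010)]^0.540 = 0.4055 m³/s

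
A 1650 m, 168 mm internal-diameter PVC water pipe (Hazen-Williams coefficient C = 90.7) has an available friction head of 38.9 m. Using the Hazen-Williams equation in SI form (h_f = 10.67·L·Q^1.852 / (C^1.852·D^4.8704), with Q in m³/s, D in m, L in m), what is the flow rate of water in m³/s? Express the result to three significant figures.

Rearranging: Q = [h_f·C^1.852·D^4.8704 / (10.67·L)]^(1/1.852)
Q = [38.9·90.7^1.852·0.168^4.8704 / (10.67·1650)]^0.540 = 0.03064 m³/s

Q ≈ 0.0306 m³/s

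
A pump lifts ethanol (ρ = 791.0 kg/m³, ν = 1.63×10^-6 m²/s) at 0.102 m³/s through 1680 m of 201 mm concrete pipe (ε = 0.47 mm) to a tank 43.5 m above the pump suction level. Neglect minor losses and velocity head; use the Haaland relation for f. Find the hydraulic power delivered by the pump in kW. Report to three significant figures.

P_hyd ≈ 121 kW

V = 4Q/(πD²) = 3.215 m/s; Re = 3.96×10^5; ε/D = 0.00234; f = 0.02484
h_f = f(L/D)V²/2g = 109.3 m
Total head H = z + h_f = 43.5 + 109.3 = 152.8 m
P_hyd = ρgQH = 791.0·9.81·0.102·152.8 = 121.0 kW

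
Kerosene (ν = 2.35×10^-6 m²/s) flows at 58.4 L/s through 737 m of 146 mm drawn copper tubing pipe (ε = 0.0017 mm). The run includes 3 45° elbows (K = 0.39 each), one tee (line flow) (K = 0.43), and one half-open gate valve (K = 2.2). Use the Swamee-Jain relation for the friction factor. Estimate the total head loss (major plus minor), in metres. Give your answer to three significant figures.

V = 4Q/(πD²) = 3.488 m/s; V²/2g = 0.6202 m
Re = 2.17×10^5, ε/D = 1.16×10^-5 → f = 0.01540 (Swamee-Jain)
Major: h_f = f(L/D)·V²/2g = 0.01540·5048·0.6202 = 48.23 m
Minor: ΣK = 3.80; h_m = ΣK·V²/2g = 2.357 m
Total H_L = 48.23 + 2.357 = 50.58 m

H_L ≈ 50.6 m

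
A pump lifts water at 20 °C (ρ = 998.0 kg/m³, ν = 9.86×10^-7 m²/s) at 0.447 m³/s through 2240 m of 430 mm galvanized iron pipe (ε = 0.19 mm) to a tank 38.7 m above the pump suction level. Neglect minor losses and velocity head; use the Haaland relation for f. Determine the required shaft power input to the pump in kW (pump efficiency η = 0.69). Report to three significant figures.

P_shaft ≈ 511 kW

V = 4Q/(πD²) = 3.078 m/s; Re = 1.34×10^6; ε/D = 4.42×10^-4; f = 0.01664
h_f = f(L/D)V²/2g = 41.86 m
Total head H = z + h_f = 38.7 + 41.86 = 80.56 m
P_hyd = ρgQH = 998.0·9.81·0.447·80.56 = 352.6 kW
P_shaft = P_hyd/η = 352.6/0.69 = 511.0 kW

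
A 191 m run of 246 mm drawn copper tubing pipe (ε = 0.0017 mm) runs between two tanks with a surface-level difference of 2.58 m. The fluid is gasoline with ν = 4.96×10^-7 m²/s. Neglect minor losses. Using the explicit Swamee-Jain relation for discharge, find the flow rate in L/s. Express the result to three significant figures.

Swamee-Jain (Type II): Q = -0.965·√(gD⁵h_f/L)·ln[ε/(3.7D) + √(3.17ν²L/(gD³h_f))]
√(gD⁵h_f/L) = √(9.81·0.246⁵·2.58/191) = 0.01093
ε/(3.7D) = 1.87×10^-6; √(3.17ν²L/(gD³h_f)) = 1.99×10^-5
Q = -0.965·0.01093·ln(2.175×10^-5) = 0.1132 m³/s
Check: V = 2.38 m/s, Re = 1.18×10^6, f = 0.01148, h_f = 2.58 m ≈ 2.58 m ✓

Q ≈ 113 L/s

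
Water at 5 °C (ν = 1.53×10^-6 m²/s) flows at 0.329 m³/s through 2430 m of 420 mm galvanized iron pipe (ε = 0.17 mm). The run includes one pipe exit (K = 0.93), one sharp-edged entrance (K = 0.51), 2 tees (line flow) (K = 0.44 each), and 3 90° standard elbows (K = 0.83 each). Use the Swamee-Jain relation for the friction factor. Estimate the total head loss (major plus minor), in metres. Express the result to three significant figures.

V = 4Q/(πD²) = 2.375 m/s; V²/2g = 0.2874 m
Re = 6.52×10^5, ε/D = 4.05×10^-4 → f = 0.01691 (Swamee-Jain)
Major: h_f = f(L/D)·V²/2g = 0.01691·5786·0.2874 = 28.12 m
Minor: ΣK = 4.81; h_m = ΣK·V²/2g = 1.382 m
Total H_L = 28.12 + 1.382 = 29.51 m

H_L ≈ 29.5 m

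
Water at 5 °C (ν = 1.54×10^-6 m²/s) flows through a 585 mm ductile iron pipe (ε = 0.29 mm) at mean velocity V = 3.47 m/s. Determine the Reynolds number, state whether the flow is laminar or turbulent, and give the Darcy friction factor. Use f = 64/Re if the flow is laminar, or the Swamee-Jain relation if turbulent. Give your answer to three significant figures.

Re = VD/ν = 3.470·0.585/1.54×10^-6 = 1.32×10^6
Re > 4000 → turbulent; ε/D = 4.96×10^-4
Swamee-Jain: f = 0.01714

Re ≈ 1.32×10^6; turbulent; f ≈ 0.0171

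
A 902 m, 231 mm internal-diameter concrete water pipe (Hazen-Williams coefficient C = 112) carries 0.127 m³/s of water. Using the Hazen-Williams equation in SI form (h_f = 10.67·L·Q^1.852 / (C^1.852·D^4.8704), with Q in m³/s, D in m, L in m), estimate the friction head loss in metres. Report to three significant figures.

h_f = 10.67·902·0.127^1.852 / (112^1.852·0.231^4.8704) = 42.45 m

h_f ≈ 42.5 m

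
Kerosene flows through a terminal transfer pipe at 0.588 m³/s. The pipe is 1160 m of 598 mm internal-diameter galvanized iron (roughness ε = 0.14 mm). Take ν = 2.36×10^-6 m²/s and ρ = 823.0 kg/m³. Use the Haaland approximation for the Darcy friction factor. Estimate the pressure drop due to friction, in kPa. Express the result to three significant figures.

V = 4Q/(πD²) = 4·0.588/(π·0.598²) = 2.094 m/s
Re = VD/ν = 2.094·0.598/2.36×10^-6 = 5.30×10^5 → turbulent
ε/D = 0.14/598 = 2.34×10^-4
Haaland: f = 0.01553
h_f = f(L/D)V²/(2g) = 0.01553·(1160/0.598)·2.094²/(2·9.81) = 6.731 m
Δp = ρg·h_f = 823.0·9.81·6.731 = 54.34 kPa

Δp ≈ 54.3 kPa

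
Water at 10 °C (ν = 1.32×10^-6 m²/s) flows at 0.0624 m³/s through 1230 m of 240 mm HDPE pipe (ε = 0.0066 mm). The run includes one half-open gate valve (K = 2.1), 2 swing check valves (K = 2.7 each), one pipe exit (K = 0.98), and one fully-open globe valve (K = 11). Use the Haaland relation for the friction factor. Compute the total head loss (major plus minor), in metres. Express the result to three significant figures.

V = 4Q/(πD²) = 1.379 m/s; V²/2g = 0.09697 m
Re = 2.51×10^5, ε/D = 2.75×10^-5 → f = 0.01504 (Haaland)
Major: h_f = f(L/D)·V²/2g = 0.01504·5125·0.09697 = 7.476 m
Minor: ΣK = 19.5; h_m = ΣK·V²/2g = 1.889 m
Total H_L = 7.476 + 1.889 = 9.365 m

H_L ≈ 9.37 m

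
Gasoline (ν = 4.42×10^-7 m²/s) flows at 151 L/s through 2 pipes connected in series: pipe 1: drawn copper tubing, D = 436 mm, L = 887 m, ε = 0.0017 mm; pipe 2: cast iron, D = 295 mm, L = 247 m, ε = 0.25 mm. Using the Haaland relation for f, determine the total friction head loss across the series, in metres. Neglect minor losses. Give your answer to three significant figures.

Pipe 1: V = 1.011 m/s, Re = 9.98×10^5, ε/D = 3.90×10^-6, f = 0.01166, h_1 = f(L/D)V²/2g = 1.236 m
Pipe 2: V = 2.209 m/s, Re = 1.47×10^6, ε/D = 8.47×10^-4, f = 0.01911, h_2 = f(L/D)V²/2g = 3.981 m
Series → Q common, losses add: H = Σh = 5.217 m

H ≈ 5.22 m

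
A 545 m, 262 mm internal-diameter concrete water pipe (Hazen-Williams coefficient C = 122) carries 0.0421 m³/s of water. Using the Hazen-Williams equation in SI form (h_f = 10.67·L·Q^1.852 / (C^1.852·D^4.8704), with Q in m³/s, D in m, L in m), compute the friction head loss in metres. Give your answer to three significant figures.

h_f ≈ 1.53 m

h_f = 10.67·545·0.0421^1.852 / (122^1.852·0.262^4.8704) = 1.534 m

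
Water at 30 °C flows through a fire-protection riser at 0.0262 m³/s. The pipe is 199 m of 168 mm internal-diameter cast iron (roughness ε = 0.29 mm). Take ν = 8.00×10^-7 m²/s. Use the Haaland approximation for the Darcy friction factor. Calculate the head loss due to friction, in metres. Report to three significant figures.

h_f ≈ 1.96 m

V = 4Q/(πD²) = 4·0.0262/(π·0.168²) = 1.182 m/s
Re = VD/ν = 1.182·0.168/8.00×10^-7 = 2.48×10^5 → turbulent
ε/D = 0.29/168 = 0.00173
Haaland: f = 0.02328
h_f = f(L/D)V²/(2g) = 0.02328·(199/0.168)·1.182²/(2·9.81) = 1.963 m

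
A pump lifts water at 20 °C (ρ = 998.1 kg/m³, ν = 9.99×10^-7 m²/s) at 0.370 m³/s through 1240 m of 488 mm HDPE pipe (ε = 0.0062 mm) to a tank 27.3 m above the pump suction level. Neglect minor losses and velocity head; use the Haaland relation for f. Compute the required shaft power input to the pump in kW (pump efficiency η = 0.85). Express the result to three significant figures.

V = 4Q/(πD²) = 1.978 m/s; Re = 9.66×10^5; ε/D = 1.27×10^-5; f = 0.01188
h_f = f(L/D)V²/2g = 6.021 m
Total head H = z + h_f = 27.3 + 6.021 = 33.32 m
P_hyd = ρgQH = 998.1·9.81·0.370·33.32 = 120.7 kW
P_shaft = P_hyd/η = 120.7/0.85 = 142.0 kW

P_shaft ≈ 142 kW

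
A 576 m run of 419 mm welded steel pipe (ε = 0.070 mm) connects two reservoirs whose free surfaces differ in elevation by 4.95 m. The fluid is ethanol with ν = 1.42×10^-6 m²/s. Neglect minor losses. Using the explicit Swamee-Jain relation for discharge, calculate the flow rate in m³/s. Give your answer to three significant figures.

Q ≈ 0.301 m³/s

Swamee-Jain (Type II): Q = -0.965·√(gD⁵h_f/L)·ln[ε/(3.7D) + √(3.17ν²L/(gD³h_f))]
√(gD⁵h_f/L) = √(9.81·0.419⁵·4.95/576) = 0.03300
ε/(3.7D) = 4.52×10^-5; √(3.17ν²L/(gD³h_f)) = 3.21×10^-5
Q = -0.965·0.03300·ln(7.726×10^-5) = 0.3015 m³/s
Check: V = 2.19 m/s, Re = 6.45×10^5, f = 0.01486, h_f = 4.98 m ≈ 4.95 m ✓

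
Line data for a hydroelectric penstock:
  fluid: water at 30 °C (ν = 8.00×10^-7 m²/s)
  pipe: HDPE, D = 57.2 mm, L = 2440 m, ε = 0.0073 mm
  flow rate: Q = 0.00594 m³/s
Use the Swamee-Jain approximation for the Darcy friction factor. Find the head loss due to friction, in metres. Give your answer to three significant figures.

V = 4Q/(πD²) = 4·0.00594/(π·0.0572²) = 2.312 m/s
Re = VD/ν = 2.312·0.0572/8.00×10^-7 = 1.65×10^5 → turbulent
ε/D = 0.0073/57.2 = 1.28×10^-4
Swamee-Jain: f = 0.01710
h_f = f(L/D)V²/(2g) = 0.01710·(2440/0.0572)·2.312²/(2·9.81) = 198.6 m

h_f ≈ 199 m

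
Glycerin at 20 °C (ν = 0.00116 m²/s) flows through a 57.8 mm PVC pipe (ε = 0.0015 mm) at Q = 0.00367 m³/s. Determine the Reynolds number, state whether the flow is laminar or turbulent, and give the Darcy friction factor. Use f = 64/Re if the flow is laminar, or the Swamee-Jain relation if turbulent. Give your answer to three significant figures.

Re ≈ 69.7; laminar; f = 64/Re ≈ 0.918

V = 4Q/(πD²) = 1.399 m/s
Re = VD/ν = 1.399·0.0578/0.00116 = 69.7
Re < 2300 → laminar → f = 64/Re = 0.9183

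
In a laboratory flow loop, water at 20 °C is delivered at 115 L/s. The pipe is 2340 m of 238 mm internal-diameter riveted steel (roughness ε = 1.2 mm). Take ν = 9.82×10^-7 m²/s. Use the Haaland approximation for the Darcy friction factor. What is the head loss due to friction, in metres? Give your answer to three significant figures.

V = 4Q/(πD²) = 4·0.115/(π·0.238²) = 2.585 m/s
Re = VD/ν = 2.585·0.238/9.82×10^-7 = 6.26×10^5 → turbulent
ε/D = 1.2/238 = 0.00504
Haaland: f = 0.03064
h_f = f(L/D)V²/(2g) = 0.03064·(2340/0.238)·2.585²/(2·9.81) = 102.6 m

h_f ≈ 103 m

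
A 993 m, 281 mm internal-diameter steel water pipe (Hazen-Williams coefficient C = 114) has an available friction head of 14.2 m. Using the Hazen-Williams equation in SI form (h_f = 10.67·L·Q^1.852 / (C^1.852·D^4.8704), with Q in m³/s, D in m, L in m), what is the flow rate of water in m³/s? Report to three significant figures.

Rearranging: Q = [h_f·C^1.852·D^4.8704 / (10.67·L)]^(1/1.852)
Q = [14.2·114^1.852·0.281^4.8704 / (10.67·993)]^0.540 = 0.1137 m³/s

Q ≈ 0.114 m³/s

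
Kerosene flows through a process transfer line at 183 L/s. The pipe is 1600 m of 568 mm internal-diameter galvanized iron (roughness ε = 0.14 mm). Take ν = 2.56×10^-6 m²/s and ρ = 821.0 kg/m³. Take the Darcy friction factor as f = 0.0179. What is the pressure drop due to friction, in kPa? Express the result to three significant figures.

Δp ≈ 10.8 kPa

V = 4Q/(πD²) = 4·0.183/(π·0.568²) = 0.7222 m/s
h_f = f(L/D)V²/(2g) = 0.01790·(1600/0.568)·0.7222²/(2·9.81) = 1.340 m
Δp = ρg·h_f = 821.0·9.81·1.340 = 10.80 kPa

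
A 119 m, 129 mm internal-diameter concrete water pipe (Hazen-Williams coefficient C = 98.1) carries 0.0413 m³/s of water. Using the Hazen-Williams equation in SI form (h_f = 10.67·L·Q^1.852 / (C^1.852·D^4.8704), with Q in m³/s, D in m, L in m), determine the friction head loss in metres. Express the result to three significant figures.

h_f ≈ 15.3 m

h_f = 10.67·119·0.0413^1.852 / (98.1^1.852·0.129^4.8704) = 15.26 m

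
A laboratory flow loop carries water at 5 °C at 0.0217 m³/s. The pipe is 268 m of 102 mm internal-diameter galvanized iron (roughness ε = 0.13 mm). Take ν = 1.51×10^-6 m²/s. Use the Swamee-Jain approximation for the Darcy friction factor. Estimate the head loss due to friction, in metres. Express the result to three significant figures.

V = 4Q/(πD²) = 4·0.0217/(π·0.102²) = 2.656 m/s
Re = VD/ν = 2.656·0.102/1.51×10^-6 = 1.79×10^5 → turbulent
ε/D = 0.13/102 = 0.00127
Swamee-Jain: f = 0.02234
h_f = f(L/D)V²/(2g) = 0.02234·(268/0.102)·2.656²/(2·9.81) = 21.10 m

h_f ≈ 21.1 m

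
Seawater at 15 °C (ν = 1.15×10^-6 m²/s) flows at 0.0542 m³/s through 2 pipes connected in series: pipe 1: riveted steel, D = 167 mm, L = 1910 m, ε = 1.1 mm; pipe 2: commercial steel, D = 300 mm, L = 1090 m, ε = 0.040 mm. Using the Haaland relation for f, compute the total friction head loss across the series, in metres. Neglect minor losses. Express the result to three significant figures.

Pipe 1: V = 2.474 m/s, Re = 3.59×10^5, ε/D = 0.00659, f = 0.03334, h_1 = f(L/D)V²/2g = 119.0 m
Pipe 2: V = 0.7668 m/s, Re = 2.00×10^5, ε/D = 1.33×10^-4, f = 0.01642, h_2 = f(L/D)V²/2g = 1.788 m
Series → Q common, losses add: H = Σh = 120.8 m

H ≈ 121 m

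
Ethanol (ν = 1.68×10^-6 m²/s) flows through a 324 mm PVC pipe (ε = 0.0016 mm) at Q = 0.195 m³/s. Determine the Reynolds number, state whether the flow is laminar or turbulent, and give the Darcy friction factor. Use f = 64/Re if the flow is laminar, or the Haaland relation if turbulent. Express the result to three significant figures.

V = 4Q/(πD²) = 2.365 m/s
Re = VD/ν = 2.365·0.324/1.68×10^-6 = 4.56×10^5
Re > 4000 → turbulent; ε/D = 4.94×10^-6
Haaland: f = 0.01333

Re ≈ 4.56×10^5; turbulent; f ≈ 0.0133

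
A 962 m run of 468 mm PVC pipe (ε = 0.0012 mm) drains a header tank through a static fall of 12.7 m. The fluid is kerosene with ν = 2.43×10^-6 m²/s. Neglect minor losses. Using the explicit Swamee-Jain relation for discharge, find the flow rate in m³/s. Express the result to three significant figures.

Q ≈ 0.529 m³/s

Swamee-Jain (Type II): Q = -0.965·√(gD⁵h_f/L)·ln[ε/(3.7D) + √(3.17ν²L/(gD³h_f))]
√(gD⁵h_f/L) = √(9.81·0.468⁵·12.7/962) = 0.05392
ε/(3.7D) = 6.93×10^-7; √(3.17ν²L/(gD³h_f)) = 3.76×10^-5
Q = -0.965·0.05392·ln(3.824×10^-5) = 0.5293 m³/s
Check: V = 3.08 m/s, Re = 5.93×10^5, f = 0.01275, h_f = 12.6 m ≈ 12.7 m ✓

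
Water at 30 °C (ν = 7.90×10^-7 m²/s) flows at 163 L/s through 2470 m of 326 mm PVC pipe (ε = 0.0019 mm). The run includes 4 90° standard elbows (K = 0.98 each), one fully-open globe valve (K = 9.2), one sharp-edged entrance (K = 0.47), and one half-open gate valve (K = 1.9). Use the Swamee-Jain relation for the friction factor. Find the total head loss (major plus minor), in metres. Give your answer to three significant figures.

V = 4Q/(πD²) = 1.953 m/s; V²/2g = 0.1944 m
Re = 8.06×10^5, ε/D = 5.83×10^-6 → f = 0.01217 (Swamee-Jain)
Major: h_f = f(L/D)·V²/2g = 0.01217·7577·0.1944 = 17.92 m
Minor: ΣK = 15.5; h_m = ΣK·V²/2g = 3.011 m
Total H_L = 17.92 + 3.011 = 20.93 m

H_L ≈ 20.9 m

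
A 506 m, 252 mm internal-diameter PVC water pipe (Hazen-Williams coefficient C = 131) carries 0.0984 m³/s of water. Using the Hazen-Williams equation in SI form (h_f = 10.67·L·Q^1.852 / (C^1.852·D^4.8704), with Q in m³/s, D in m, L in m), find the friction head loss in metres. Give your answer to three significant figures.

h_f = 10.67·506·0.0984^1.852 / (131^1.852·0.252^4.8704) = 7.271 m

h_f ≈ 7.27 m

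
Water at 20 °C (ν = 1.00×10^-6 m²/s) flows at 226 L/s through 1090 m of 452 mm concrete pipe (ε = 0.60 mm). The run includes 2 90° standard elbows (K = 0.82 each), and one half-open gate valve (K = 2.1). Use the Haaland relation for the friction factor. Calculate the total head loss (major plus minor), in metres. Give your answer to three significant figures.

H_L ≈ 5.61 m

V = 4Q/(πD²) = 1.408 m/s; V²/2g = 0.1011 m
Re = 6.37×10^5, ε/D = 0.00133 → f = 0.02144 (Haaland)
Major: h_f = f(L/D)·V²/2g = 0.02144·2412·0.1011 = 5.228 m
Minor: ΣK = 3.74; h_m = ΣK·V²/2g = 0.3781 m
Total H_L = 5.228 + 0.3781 = 5.607 m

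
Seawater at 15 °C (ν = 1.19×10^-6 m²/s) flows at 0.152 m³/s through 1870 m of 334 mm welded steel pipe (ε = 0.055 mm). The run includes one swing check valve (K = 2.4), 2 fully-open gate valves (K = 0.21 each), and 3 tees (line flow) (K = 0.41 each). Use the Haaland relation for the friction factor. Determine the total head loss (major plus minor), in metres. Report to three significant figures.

H_L ≈ 13.5 m

V = 4Q/(πD²) = 1.735 m/s; V²/2g = 0.1534 m
Re = 4.87×10^5, ε/D = 1.65×10^-4 → f = 0.01499 (Haaland)
Major: h_f = f(L/D)·V²/2g = 0.01499·5599·0.1534 = 12.87 m
Minor: ΣK = 4.05; h_m = ΣK·V²/2g = 0.6213 m
Total H_L = 12.87 + 0.6213 = 13.49 m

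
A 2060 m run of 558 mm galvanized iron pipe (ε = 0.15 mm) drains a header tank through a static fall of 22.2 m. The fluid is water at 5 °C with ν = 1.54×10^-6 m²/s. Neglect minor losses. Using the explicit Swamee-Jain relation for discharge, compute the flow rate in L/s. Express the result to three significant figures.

Swamee-Jain (Type II): Q = -0.965·√(gD⁵h_f/L)·ln[ε/(3.7D) + √(3.17ν²L/(gD³h_f))]
√(gD⁵h_f/L) = √(9.81·0.558⁵·22.2/2060) = 0.07562
ε/(3.7D) = 7.27×10^-5; √(3.17ν²L/(gD³h_f)) = 2.02×10^-5
Q = -0.965·0.07562·ln(9.288×10^-5) = 0.6775 m³/s
Check: V = 2.77 m/s, Re = 1.00×10^6, f = 0.01547, h_f = 22.3 m ≈ 22.2 m ✓

Q ≈ 678 L/s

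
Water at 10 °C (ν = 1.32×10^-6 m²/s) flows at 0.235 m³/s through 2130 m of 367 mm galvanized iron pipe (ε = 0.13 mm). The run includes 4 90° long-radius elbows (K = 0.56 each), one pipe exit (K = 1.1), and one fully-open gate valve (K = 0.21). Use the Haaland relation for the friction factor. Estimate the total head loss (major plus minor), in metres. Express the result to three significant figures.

H_L ≈ 24.8 m

V = 4Q/(πD²) = 2.221 m/s; V²/2g = 0.2515 m
Re = 6.18×10^5, ε/D = 3.54×10^-4 → f = 0.01639 (Haaland)
Major: h_f = f(L/D)·V²/2g = 0.01639·5804·0.2515 = 23.93 m
Minor: ΣK = 3.55; h_m = ΣK·V²/2g = 0.8929 m
Total H_L = 23.93 + 0.8929 = 24.82 m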